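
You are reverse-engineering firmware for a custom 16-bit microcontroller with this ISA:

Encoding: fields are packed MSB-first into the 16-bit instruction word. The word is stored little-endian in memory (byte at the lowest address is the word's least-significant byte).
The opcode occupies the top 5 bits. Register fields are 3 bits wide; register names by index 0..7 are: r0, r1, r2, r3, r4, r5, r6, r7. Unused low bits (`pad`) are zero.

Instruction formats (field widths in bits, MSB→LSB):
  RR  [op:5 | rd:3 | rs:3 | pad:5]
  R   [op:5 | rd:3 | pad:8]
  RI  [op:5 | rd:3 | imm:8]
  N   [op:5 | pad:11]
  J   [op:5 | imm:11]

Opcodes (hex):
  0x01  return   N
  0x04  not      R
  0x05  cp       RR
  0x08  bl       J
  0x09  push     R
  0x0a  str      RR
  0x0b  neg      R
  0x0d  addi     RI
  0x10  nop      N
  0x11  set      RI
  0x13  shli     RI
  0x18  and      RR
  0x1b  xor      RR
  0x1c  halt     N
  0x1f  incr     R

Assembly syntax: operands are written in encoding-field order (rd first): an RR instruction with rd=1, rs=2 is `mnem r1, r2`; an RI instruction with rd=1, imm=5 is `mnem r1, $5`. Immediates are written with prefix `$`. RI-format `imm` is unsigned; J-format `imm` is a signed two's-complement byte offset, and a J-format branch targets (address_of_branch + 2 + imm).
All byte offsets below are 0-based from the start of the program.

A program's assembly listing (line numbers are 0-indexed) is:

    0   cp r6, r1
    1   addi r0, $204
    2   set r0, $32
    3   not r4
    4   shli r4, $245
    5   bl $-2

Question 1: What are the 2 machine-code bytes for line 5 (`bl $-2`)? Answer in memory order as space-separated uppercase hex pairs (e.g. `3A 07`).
FE 47

line 5 (bl): pack op=0x8:5|imm=-2:11 = 0x47fe; little→ fe 47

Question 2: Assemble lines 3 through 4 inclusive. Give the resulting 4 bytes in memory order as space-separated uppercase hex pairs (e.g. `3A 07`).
00 24 F5 9C

3. not fields op=0x4:5|rd=4:3|pad=0:8 → word 2400h → 00 24
4. shli fields op=0x13:5|rd=4:3|imm=245:8 → word 9cf5h → f5 9c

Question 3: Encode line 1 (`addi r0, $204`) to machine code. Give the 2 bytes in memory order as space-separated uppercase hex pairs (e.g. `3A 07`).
L1: addi op=0xd:5|rd=0:3|imm=204:8 ⇒ 0x68cc ⇒ little cc 68

CC 68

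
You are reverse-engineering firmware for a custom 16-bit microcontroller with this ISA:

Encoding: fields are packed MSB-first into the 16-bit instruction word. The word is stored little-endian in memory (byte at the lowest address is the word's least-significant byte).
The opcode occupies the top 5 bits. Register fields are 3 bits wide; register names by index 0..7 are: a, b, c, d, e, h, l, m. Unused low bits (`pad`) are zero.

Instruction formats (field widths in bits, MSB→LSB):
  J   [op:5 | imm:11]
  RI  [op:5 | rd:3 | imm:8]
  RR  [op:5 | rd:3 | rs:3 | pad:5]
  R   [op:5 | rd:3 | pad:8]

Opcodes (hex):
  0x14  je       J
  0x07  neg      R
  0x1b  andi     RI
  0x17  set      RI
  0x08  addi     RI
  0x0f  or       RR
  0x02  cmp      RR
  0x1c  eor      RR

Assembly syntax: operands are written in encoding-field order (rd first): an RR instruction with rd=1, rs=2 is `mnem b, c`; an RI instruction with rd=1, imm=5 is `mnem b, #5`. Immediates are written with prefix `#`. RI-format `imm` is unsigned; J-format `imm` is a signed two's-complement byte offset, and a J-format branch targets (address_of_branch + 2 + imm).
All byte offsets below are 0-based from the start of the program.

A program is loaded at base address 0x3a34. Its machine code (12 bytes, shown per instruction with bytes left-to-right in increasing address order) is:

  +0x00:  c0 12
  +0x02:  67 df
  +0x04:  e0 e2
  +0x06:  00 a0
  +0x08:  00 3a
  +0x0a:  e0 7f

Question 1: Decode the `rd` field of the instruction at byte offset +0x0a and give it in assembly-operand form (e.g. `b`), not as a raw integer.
m

@+0a  little-endian(e0 7f) = 0x7fe0
  top 5b → 0xf → or [RR]
  rd@[10:8]=0x7 ⇒ m
  rs@[7:5]=0x7 ⇒ m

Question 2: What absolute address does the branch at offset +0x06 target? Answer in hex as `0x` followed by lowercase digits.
[06] 00 a0 → 0xa000
  op=0xa000>>11=0x14 ⇒ je (J)
  imm: (w>>0)&0x7ff=0x0 → #0
  target = base 0x3a34 + off 0x06 + 2 + imm 0 = 0x3a3c

0x3a3c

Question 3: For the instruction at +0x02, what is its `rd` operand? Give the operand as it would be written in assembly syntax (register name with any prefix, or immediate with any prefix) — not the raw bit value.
m

+0x02: 67 df ⇒ word 0xdf67 (little)
  top 5b → 0x1b → andi [RI]
  rd: (w>>8)&0x7=0x7 → m
  imm: (w>>0)&0xff=0x67 → #103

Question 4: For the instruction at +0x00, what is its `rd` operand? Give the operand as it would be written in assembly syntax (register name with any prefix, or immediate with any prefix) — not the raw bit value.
c

[00] c0 12 → 0x12c0
  op=0x12c0>>11=0x2 ⇒ cmp (RR)
  rd@[10:8]=0x2 ⇒ c
  rs@[7:5]=0x6 ⇒ l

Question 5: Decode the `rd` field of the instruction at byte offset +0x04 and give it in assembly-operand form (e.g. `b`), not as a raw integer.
c

+0x04: e0 e2 ⇒ word 0xe2e0 (little)
  opcode bits[15:11]=0x1c: eor/RR
  rd: (w>>8)&0x7=0x2 → c
  rs: (w>>5)&0x7=0x7 → m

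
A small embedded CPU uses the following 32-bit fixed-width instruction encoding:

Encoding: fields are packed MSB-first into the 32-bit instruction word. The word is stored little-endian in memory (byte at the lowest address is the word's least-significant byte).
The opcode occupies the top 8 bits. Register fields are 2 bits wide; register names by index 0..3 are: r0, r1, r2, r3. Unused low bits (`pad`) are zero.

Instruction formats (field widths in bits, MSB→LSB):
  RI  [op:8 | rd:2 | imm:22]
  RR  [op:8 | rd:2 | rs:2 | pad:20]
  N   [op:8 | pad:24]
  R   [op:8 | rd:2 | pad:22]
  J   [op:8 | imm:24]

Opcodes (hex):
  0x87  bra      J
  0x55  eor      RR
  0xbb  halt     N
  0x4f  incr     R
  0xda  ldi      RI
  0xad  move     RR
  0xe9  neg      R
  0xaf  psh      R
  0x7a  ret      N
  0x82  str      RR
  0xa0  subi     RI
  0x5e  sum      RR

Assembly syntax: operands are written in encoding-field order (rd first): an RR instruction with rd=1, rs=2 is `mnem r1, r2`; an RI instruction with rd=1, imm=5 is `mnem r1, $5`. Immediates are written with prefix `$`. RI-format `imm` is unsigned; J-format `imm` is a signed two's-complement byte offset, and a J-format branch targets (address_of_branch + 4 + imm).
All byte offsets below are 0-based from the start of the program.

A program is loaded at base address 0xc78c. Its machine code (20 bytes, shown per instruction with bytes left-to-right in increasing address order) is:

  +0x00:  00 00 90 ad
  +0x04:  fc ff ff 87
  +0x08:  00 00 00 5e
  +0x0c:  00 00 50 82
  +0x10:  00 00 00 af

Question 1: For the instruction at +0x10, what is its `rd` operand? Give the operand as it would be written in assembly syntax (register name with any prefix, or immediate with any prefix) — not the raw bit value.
r0

+0x10: 00 00 00 af ⇒ word 0xaf000000 (little)
  op=0xaf000000>>24=0xaf ⇒ psh (R)
  rd@[23:22]=0x0 ⇒ r0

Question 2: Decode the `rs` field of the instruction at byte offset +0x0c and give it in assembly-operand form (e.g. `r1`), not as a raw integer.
@+0c  little-endian(00 00 50 82) = 0x82500000
  opcode bits[31:24]=0x82: str/RR
  rd@[23:22]=0x1 ⇒ r1
  rs@[21:20]=0x1 ⇒ r1

r1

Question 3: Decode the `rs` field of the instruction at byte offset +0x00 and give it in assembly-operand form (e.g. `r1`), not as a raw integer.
r1

+0x00: 00 00 90 ad ⇒ word 0xad900000 (little)
  op=0xad900000>>24=0xad ⇒ move (RR)
  [23:22] rd=2 = r2
  [21:20] rs=1 = r1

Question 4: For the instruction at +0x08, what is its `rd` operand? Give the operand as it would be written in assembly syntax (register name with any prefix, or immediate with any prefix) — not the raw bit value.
r0

@+08  little-endian(00 00 00 5e) = 0x5e000000
  top 8b → 0x5e → sum [RR]
  [23:22] rd=0 = r0
  [21:20] rs=0 = r0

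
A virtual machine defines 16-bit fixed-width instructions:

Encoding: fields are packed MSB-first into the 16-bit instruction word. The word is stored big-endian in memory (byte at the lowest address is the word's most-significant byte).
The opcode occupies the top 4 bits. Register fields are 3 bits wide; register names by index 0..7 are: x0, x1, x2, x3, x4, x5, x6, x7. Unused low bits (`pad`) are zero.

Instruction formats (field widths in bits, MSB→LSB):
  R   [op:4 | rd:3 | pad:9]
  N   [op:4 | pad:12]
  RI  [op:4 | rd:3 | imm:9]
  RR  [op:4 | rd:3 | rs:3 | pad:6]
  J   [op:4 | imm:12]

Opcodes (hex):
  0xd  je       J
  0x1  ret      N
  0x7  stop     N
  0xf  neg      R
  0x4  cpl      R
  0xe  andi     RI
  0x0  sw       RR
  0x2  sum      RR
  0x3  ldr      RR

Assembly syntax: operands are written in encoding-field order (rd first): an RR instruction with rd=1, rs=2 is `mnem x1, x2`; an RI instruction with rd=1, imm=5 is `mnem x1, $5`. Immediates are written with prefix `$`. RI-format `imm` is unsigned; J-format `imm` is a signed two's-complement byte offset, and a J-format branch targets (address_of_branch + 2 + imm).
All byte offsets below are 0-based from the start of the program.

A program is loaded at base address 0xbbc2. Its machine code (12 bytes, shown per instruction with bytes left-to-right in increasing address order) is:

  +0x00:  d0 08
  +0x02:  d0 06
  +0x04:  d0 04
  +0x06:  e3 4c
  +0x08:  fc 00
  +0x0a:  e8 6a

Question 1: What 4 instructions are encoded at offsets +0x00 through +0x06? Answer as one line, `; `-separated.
+0x00: d0 08 ⇒ word 0xd008 (big)
  op=0xd008>>12=0xd ⇒ je (J)
  imm@[11:0]=0x8 ⇒ $8
+0x02: d0 06 ⇒ word 0xd006 (big)
  op=0xd006>>12=0xd ⇒ je (J)
  imm@[11:0]=0x6 ⇒ $6
+0x04: d0 04 ⇒ word 0xd004 (big)
  op=0xd004>>12=0xd ⇒ je (J)
  imm@[11:0]=0x4 ⇒ $4
+0x06: e3 4c ⇒ word 0xe34c (big)
  op=0xe34c>>12=0xe ⇒ andi (RI)
  rd@[11:9]=0x1 ⇒ x1
  imm@[8:0]=0x14c ⇒ $332

je $8; je $6; je $4; andi x1, $332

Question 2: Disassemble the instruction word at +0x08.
off 0x08: read fc 00 as big → 0xfc00
  opcode bits[15:12]=0xf: neg/R
  [11:9] rd=6 = x6

neg x6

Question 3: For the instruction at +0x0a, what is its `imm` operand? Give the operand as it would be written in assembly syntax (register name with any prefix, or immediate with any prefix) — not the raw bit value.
+0x0a: e8 6a ⇒ word 0xe86a (big)
  opcode bits[15:12]=0xe: andi/RI
  [11:9] rd=4 = x4
  [8:0] imm=106 = $106

$106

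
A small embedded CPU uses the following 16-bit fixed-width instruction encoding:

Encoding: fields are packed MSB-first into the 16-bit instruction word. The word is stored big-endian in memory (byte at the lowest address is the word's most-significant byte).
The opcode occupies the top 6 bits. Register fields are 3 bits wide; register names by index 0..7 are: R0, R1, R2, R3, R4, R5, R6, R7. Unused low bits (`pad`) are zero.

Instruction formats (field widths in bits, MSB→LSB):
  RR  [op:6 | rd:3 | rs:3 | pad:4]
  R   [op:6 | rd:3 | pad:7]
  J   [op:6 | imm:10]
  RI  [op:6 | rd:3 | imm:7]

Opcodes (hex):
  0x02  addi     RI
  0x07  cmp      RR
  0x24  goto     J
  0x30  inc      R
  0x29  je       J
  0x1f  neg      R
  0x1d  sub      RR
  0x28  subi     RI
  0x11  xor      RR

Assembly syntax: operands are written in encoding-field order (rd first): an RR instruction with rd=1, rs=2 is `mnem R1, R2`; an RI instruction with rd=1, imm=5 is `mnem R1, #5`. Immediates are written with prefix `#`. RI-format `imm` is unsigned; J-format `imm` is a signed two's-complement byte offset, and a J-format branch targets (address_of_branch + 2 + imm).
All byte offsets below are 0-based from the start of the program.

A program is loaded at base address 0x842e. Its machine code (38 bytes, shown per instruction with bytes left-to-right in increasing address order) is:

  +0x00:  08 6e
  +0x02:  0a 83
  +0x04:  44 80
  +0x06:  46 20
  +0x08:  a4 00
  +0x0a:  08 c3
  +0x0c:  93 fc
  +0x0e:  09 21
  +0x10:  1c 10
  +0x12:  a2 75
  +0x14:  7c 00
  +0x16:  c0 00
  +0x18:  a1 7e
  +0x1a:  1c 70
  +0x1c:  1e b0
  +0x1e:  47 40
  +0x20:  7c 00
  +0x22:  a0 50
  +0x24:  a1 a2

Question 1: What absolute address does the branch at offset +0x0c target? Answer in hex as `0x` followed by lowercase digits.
+0x0c: 93 fc ⇒ word 0x93fc (big)
  opcode bits[15:10]=0x24: goto/J
  imm: (w>>0)&0x3ff=0x3fc (s10→-4) → #-4
  target = base 0x842e + off 0x0c + 2 + imm -4 = 0x8438

0x8438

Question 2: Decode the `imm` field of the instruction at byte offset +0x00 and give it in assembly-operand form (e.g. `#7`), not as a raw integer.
#110

[00] 08 6e → 0x086e
  top 6b → 0x2 → addi [RI]
  rd@[9:7]=0x0 ⇒ R0
  imm@[6:0]=0x6e ⇒ #110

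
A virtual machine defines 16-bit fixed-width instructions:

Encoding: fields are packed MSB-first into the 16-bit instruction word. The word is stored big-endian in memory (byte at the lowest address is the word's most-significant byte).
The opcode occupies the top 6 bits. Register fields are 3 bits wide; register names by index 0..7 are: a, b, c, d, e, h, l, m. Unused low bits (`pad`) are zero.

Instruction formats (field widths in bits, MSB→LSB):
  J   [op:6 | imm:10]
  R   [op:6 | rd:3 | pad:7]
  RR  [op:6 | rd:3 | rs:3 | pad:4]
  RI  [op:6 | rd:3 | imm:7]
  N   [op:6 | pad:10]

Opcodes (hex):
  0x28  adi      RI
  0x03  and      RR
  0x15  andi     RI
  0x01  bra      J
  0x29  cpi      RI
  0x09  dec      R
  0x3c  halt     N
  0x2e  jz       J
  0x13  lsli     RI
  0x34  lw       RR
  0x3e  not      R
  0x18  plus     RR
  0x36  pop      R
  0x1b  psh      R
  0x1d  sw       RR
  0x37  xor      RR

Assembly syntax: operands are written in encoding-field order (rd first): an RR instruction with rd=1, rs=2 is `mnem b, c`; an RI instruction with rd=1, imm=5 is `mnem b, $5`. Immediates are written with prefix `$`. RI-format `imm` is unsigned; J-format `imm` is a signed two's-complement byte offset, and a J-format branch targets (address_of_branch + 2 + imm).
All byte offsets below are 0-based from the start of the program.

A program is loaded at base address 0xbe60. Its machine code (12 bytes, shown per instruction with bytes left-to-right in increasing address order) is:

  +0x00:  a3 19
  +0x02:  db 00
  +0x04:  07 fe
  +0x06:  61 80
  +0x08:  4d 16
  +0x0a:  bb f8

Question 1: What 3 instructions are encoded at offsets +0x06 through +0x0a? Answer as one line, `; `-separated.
[06] 61 80 → 0x6180
  opcode bits[15:10]=0x18: plus/RR
  [9:7] rd=3 = d
  [6:4] rs=0 = a
[08] 4d 16 → 0x4d16
  opcode bits[15:10]=0x13: lsli/RI
  [9:7] rd=2 = c
  [6:0] imm=22 = $22
[0a] bb f8 → 0xbbf8
  opcode bits[15:10]=0x2e: jz/J
  [9:0] imm=1016 (s10→-8) = $-8

plus d, a; lsli c, $22; jz $-8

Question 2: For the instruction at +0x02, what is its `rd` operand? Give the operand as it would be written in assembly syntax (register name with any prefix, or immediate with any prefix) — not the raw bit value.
l

off 0x02: read db 00 as big → 0xdb00
  top 6b → 0x36 → pop [R]
  rd@[9:7]=0x6 ⇒ l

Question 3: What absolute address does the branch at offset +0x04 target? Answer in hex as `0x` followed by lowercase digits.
[04] 07 fe → 0x07fe
  top 6b → 0x1 → bra [J]
  imm@[9:0]=0x3fe (s10→-2) ⇒ $-2
  target = base 0xbe60 + off 0x04 + 2 + imm -2 = 0xbe64

0xbe64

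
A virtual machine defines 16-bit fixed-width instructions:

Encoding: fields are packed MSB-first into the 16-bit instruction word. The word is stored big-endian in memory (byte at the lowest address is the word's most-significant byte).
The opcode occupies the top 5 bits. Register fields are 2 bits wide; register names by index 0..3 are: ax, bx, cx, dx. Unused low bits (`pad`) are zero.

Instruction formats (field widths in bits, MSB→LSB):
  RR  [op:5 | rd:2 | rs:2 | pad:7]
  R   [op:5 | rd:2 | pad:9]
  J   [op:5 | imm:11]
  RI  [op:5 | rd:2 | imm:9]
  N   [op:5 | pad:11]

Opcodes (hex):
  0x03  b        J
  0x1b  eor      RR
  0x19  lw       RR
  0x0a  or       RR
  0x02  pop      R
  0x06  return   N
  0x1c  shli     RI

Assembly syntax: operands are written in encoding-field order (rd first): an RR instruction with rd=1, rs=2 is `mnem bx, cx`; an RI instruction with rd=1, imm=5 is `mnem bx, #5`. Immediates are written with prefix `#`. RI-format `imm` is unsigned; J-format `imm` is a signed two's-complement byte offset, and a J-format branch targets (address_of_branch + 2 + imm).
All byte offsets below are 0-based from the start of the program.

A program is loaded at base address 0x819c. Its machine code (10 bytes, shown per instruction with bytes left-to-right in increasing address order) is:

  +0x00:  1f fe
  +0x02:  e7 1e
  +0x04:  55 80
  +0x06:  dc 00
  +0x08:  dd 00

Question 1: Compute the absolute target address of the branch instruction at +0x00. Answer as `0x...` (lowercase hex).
off 0x00: read 1f fe as big → 0x1ffe
  opcode bits[15:11]=0x3: b/J
  imm: (w>>0)&0x7ff=0x7fe (s11→-2) → #-2
  target = base 0x819c + off 0x00 + 2 + imm -2 = 0x819c

0x819c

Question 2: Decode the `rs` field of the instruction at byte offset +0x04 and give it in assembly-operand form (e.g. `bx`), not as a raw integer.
dx

+0x04: 55 80 ⇒ word 0x5580 (big)
  op=0x5580>>11=0xa ⇒ or (RR)
  [10:9] rd=2 = cx
  [8:7] rs=3 = dx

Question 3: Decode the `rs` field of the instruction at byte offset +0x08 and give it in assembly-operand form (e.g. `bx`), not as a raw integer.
cx

[08] dd 00 → 0xdd00
  op=0xdd00>>11=0x1b ⇒ eor (RR)
  rd: (w>>9)&0x3=0x2 → cx
  rs: (w>>7)&0x3=0x2 → cx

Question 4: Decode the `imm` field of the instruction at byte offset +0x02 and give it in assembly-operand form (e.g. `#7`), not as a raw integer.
+0x02: e7 1e ⇒ word 0xe71e (big)
  top 5b → 0x1c → shli [RI]
  rd: (w>>9)&0x3=0x3 → dx
  imm: (w>>0)&0x1ff=0x11e → #286

#286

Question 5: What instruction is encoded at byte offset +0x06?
eor cx, ax

+0x06: dc 00 ⇒ word 0xdc00 (big)
  op=0xdc00>>11=0x1b ⇒ eor (RR)
  [10:9] rd=2 = cx
  [8:7] rs=0 = ax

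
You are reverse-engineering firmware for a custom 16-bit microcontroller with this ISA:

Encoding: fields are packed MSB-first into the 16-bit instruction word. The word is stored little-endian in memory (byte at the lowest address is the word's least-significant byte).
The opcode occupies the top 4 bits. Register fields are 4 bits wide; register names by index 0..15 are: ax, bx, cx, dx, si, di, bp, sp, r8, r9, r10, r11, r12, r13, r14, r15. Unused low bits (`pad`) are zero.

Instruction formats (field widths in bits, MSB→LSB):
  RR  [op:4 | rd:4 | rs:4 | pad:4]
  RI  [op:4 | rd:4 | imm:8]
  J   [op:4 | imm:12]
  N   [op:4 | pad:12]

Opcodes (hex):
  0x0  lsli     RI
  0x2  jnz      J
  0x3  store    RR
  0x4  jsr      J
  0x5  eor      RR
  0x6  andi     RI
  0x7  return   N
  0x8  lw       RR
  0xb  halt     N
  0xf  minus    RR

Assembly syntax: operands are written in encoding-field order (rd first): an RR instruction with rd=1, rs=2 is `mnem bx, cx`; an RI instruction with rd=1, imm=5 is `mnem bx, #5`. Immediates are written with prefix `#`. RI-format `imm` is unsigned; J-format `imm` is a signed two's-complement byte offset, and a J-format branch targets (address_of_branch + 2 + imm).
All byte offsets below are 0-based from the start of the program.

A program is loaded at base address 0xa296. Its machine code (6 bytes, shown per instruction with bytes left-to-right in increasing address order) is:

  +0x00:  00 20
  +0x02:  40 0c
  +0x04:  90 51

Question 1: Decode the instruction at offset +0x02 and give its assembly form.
lsli r12, #64

@+02  little-endian(40 0c) = 0x0c40
  op=0x0c40>>12=0x0 ⇒ lsli (RI)
  rd@[11:8]=0xc ⇒ r12
  imm@[7:0]=0x40 ⇒ #64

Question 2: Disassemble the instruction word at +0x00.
off 0x00: read 00 20 as little → 0x2000
  opcode bits[15:12]=0x2: jnz/J
  imm: (w>>0)&0xfff=0x0 → #0

jnz #0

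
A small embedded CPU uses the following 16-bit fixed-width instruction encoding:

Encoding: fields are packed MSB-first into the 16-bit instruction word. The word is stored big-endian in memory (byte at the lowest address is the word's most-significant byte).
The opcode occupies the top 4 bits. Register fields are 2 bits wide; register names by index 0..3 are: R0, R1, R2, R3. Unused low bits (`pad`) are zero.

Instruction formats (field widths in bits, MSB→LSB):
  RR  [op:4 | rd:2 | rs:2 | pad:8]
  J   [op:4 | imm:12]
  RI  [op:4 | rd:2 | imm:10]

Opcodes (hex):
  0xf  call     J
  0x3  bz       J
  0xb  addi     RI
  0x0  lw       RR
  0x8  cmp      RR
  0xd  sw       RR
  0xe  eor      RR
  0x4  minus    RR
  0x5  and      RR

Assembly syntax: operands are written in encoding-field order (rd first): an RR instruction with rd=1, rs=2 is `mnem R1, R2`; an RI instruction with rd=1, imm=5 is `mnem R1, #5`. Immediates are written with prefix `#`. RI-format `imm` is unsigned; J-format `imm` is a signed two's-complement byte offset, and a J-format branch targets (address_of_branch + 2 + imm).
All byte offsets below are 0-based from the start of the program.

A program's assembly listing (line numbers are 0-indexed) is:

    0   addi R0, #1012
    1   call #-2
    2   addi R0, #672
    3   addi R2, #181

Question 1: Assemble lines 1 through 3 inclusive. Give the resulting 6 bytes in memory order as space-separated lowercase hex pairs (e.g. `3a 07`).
L1: call op=0xf:4|imm=-2:12 ⇒ 0xfffe ⇒ big ff fe
L2: addi op=0xb:4|rd=0:2|imm=672:10 ⇒ 0xb2a0 ⇒ big b2 a0
L3: addi op=0xb:4|rd=2:2|imm=181:10 ⇒ 0xb8b5 ⇒ big b8 b5

ff fe b2 a0 b8 b5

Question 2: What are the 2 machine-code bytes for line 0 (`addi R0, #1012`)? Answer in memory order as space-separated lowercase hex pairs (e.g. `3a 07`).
L0: addi op=0xb:4|rd=0:2|imm=1012:10 ⇒ 0xb3f4 ⇒ big b3 f4

b3 f4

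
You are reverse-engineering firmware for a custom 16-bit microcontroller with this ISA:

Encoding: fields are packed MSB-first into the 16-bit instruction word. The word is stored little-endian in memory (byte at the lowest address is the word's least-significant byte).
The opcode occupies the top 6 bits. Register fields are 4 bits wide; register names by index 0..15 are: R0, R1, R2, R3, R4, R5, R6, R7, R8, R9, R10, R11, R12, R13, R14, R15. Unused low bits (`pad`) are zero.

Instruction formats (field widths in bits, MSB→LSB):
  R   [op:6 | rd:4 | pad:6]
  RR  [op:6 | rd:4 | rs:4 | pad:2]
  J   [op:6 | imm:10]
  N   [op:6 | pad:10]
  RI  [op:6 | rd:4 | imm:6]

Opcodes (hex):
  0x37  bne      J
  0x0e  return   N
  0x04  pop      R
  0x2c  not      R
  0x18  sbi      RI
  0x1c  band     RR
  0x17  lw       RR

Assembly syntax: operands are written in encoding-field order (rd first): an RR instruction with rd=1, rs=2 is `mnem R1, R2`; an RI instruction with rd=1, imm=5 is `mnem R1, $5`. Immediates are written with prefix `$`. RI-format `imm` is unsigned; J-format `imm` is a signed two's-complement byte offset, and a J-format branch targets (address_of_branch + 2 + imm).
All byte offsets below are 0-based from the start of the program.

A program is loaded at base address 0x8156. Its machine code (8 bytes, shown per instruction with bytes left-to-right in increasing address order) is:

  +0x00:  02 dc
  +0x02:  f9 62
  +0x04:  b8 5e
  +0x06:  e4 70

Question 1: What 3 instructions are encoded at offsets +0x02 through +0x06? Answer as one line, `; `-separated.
sbi R11, $57; lw R10, R14; band R3, R9

off 0x02: read f9 62 as little → 0x62f9
  top 6b → 0x18 → sbi [RI]
  rd@[9:6]=0xb ⇒ R11
  imm@[5:0]=0x39 ⇒ $57
off 0x04: read b8 5e as little → 0x5eb8
  top 6b → 0x17 → lw [RR]
  rd@[9:6]=0xa ⇒ R10
  rs@[5:2]=0xe ⇒ R14
off 0x06: read e4 70 as little → 0x70e4
  top 6b → 0x1c → band [RR]
  rd@[9:6]=0x3 ⇒ R3
  rs@[5:2]=0x9 ⇒ R9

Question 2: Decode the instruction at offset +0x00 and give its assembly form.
off 0x00: read 02 dc as little → 0xdc02
  top 6b → 0x37 → bne [J]
  [9:0] imm=2 = $2

bne $2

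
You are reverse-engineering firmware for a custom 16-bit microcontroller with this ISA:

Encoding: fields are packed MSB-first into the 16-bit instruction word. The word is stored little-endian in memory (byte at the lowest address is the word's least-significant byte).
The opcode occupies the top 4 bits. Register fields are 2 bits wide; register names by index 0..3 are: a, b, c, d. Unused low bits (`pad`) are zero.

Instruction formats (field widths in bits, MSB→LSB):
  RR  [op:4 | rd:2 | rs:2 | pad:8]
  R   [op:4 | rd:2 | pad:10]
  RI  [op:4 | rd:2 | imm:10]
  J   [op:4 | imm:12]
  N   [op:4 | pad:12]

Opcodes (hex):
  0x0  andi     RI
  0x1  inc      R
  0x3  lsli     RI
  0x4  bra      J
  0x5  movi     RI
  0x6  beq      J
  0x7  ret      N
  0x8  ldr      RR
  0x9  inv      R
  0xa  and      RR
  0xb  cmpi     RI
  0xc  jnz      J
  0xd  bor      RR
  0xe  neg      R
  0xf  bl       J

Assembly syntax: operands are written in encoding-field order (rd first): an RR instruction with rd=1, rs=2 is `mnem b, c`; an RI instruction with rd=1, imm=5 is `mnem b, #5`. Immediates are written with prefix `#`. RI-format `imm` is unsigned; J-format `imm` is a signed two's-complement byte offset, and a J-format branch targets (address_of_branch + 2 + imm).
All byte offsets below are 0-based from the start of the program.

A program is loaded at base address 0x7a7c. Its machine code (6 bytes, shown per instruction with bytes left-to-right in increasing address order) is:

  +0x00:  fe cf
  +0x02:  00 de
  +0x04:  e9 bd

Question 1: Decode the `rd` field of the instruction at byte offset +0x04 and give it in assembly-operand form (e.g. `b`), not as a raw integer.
d

off 0x04: read e9 bd as little → 0xbde9
  top 4b → 0xb → cmpi [RI]
  rd: (w>>10)&0x3=0x3 → d
  imm: (w>>0)&0x3ff=0x1e9 → #489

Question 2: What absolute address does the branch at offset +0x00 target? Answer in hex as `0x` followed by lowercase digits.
0x7a7c

@+00  little-endian(fe cf) = 0xcffe
  top 4b → 0xc → jnz [J]
  [11:0] imm=4094 (s12→-2) = #-2
  target = base 0x7a7c + off 0x00 + 2 + imm -2 = 0x7a7c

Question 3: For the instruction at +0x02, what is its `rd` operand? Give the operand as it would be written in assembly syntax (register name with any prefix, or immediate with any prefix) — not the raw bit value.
d

off 0x02: read 00 de as little → 0xde00
  top 4b → 0xd → bor [RR]
  rd@[11:10]=0x3 ⇒ d
  rs@[9:8]=0x2 ⇒ c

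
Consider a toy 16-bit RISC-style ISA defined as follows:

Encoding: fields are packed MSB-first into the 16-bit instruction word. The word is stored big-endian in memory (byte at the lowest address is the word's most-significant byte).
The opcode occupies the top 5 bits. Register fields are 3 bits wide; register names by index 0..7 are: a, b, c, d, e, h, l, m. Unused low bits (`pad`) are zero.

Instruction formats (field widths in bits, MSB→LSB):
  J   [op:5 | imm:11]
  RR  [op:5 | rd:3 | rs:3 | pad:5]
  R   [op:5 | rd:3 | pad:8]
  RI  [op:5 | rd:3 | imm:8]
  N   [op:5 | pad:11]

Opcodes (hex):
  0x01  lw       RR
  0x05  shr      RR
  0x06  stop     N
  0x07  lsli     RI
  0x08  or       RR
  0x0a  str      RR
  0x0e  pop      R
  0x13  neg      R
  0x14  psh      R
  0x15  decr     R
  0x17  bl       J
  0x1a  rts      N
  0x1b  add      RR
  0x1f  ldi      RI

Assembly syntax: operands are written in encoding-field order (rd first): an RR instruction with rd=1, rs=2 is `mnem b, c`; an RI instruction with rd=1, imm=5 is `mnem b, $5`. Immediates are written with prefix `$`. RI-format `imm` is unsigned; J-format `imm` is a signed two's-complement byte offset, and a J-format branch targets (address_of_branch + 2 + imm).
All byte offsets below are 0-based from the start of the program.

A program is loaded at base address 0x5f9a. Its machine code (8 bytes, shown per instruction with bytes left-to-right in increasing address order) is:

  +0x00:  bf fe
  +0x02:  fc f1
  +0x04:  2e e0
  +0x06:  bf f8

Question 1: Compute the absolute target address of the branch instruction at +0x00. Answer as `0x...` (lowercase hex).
@+00  big-endian(bf fe) = 0xbffe
  op=0xbffe>>11=0x17 ⇒ bl (J)
  imm@[10:0]=0x7fe (s11→-2) ⇒ $-2
  target = base 0x5f9a + off 0x00 + 2 + imm -2 = 0x5f9a

0x5f9a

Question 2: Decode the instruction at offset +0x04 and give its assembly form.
[04] 2e e0 → 0x2ee0
  op=0x2ee0>>11=0x5 ⇒ shr (RR)
  [10:8] rd=6 = l
  [7:5] rs=7 = m

shr l, m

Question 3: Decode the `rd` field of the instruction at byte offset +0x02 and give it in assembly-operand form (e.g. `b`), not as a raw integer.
e

@+02  big-endian(fc f1) = 0xfcf1
  opcode bits[15:11]=0x1f: ldi/RI
  rd: (w>>8)&0x7=0x4 → e
  imm: (w>>0)&0xff=0xf1 → $241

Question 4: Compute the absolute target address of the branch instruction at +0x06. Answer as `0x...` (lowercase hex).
0x5f9a

[06] bf f8 → 0xbff8
  op=0xbff8>>11=0x17 ⇒ bl (J)
  imm@[10:0]=0x7f8 (s11→-8) ⇒ $-8
  target = base 0x5f9a + off 0x06 + 2 + imm -8 = 0x5f9a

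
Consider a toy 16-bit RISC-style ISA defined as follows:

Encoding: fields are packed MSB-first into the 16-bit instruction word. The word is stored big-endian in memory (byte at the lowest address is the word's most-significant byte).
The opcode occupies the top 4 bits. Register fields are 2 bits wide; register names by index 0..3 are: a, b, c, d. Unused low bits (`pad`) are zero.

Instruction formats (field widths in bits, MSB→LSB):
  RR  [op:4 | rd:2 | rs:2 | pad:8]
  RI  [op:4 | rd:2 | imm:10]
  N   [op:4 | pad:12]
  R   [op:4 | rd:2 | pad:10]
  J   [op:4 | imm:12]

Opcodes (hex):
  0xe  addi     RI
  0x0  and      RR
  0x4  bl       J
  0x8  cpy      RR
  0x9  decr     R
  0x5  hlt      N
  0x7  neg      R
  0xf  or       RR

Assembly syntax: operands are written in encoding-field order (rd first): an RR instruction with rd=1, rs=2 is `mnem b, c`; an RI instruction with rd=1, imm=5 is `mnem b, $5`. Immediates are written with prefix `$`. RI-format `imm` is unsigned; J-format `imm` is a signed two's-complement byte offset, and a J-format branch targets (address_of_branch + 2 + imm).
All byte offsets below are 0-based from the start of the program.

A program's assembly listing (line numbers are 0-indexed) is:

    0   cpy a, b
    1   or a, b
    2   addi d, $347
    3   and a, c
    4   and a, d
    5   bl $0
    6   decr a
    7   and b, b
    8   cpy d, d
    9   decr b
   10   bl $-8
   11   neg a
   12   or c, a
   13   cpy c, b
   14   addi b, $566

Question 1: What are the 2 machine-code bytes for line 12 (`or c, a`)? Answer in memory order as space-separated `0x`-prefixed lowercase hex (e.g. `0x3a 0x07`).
12. or fields op=0xf:4|rd=2:2|rs=0:2|pad=0:8 → word f800h → f8 00

0xf8 0x00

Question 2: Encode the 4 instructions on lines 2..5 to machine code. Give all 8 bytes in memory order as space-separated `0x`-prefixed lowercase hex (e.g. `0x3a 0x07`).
0xed 0x5b 0x02 0x00 0x03 0x00 0x40 0x00

L2: addi op=0xe:4|rd=3:2|imm=347:10 ⇒ 0xed5b ⇒ big ed 5b
L3: and op=0x0:4|rd=0:2|rs=2:2|pad=0:8 ⇒ 0x0200 ⇒ big 02 00
L4: and op=0x0:4|rd=0:2|rs=3:2|pad=0:8 ⇒ 0x0300 ⇒ big 03 00
L5: bl op=0x4:4|imm=0:12 ⇒ 0x4000 ⇒ big 40 00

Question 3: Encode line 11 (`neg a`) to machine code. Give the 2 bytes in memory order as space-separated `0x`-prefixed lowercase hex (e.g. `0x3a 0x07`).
0x70 0x00

L11: neg op=0x7:4|rd=0:2|pad=0:10 ⇒ 0x7000 ⇒ big 70 00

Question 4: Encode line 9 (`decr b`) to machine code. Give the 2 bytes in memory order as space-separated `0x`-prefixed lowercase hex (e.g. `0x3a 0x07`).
line 9 (decr): pack op=0x9:4|rd=1:2|pad=0:10 = 0x9400; big→ 94 00

0x94 0x00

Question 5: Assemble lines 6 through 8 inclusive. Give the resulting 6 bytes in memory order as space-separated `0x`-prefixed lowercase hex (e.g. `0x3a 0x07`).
6. decr fields op=0x9:4|rd=0:2|pad=0:10 → word 9000h → 90 00
7. and fields op=0x0:4|rd=1:2|rs=1:2|pad=0:8 → word 0500h → 05 00
8. cpy fields op=0x8:4|rd=3:2|rs=3:2|pad=0:8 → word 8f00h → 8f 00

0x90 0x00 0x05 0x00 0x8f 0x00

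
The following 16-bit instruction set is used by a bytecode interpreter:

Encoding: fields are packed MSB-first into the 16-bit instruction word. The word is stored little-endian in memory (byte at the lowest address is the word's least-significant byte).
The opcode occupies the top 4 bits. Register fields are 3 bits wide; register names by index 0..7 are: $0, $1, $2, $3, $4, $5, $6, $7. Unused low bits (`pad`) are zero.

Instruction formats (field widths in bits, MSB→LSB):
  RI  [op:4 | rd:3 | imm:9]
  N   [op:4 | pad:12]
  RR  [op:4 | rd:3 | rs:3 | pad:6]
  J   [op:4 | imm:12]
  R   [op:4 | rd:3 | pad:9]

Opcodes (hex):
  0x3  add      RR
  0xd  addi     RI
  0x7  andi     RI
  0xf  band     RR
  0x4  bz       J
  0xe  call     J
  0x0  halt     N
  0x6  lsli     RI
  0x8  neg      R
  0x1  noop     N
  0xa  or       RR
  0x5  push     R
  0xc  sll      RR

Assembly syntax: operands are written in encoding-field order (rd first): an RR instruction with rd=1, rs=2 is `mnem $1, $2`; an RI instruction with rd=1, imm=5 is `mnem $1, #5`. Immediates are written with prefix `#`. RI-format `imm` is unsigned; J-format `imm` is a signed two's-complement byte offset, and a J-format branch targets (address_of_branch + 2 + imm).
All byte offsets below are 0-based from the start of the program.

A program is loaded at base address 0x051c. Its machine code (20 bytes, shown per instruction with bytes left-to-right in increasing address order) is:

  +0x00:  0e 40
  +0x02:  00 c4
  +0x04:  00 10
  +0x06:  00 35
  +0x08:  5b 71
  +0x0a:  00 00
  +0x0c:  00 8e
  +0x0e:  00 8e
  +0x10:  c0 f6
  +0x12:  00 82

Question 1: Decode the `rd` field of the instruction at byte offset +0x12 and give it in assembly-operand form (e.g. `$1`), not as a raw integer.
+0x12: 00 82 ⇒ word 0x8200 (little)
  opcode bits[15:12]=0x8: neg/R
  rd@[11:9]=0x1 ⇒ $1

$1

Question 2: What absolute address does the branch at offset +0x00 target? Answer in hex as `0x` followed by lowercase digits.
0x052c

[00] 0e 40 → 0x400e
  top 4b → 0x4 → bz [J]
  imm@[11:0]=0xe ⇒ #14
  target = base 0x051c + off 0x00 + 2 + imm 14 = 0x052c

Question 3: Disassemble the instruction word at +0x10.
band $3, $3

off 0x10: read c0 f6 as little → 0xf6c0
  op=0xf6c0>>12=0xf ⇒ band (RR)
  rd: (w>>9)&0x7=0x3 → $3
  rs: (w>>6)&0x7=0x3 → $3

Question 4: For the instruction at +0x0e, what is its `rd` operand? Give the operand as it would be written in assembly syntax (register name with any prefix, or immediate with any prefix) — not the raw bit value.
[0e] 00 8e → 0x8e00
  op=0x8e00>>12=0x8 ⇒ neg (R)
  [11:9] rd=7 = $7

$7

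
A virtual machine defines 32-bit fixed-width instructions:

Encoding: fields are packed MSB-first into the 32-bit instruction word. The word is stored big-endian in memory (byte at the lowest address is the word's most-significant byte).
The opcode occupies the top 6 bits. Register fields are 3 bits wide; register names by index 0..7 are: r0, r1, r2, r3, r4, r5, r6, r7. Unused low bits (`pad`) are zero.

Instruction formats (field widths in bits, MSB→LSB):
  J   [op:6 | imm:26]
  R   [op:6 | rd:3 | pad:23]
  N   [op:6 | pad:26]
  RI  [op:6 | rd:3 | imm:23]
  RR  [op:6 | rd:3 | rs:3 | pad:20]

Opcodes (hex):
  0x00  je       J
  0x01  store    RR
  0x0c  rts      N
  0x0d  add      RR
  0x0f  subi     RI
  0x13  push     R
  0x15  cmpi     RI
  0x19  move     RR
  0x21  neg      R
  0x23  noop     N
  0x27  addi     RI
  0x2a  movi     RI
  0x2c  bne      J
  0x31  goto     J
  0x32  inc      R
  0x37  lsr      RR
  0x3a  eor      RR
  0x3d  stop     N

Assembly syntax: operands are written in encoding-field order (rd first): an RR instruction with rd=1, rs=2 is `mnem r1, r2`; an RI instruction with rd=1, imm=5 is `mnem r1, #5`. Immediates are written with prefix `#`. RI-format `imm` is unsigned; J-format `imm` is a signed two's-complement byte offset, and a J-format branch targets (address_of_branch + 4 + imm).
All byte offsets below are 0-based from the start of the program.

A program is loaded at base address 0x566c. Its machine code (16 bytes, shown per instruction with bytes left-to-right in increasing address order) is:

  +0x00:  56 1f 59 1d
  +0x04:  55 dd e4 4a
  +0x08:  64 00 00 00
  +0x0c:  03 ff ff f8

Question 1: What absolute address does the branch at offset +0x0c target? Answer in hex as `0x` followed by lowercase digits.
[0c] 03 ff ff f8 → 0x03fffff8
  opcode bits[31:26]=0x0: je/J
  imm: (w>>0)&0x3ffffff=0x3fffff8 (s26→-8) → #-8
  target = base 0x566c + off 0x0c + 4 + imm -8 = 0x5674

0x5674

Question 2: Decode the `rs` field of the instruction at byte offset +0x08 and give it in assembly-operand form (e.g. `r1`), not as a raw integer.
+0x08: 64 00 00 00 ⇒ word 0x64000000 (big)
  opcode bits[31:26]=0x19: move/RR
  rd: (w>>23)&0x7=0x0 → r0
  rs: (w>>20)&0x7=0x0 → r0

r0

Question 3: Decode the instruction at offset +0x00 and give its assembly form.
cmpi r4, #2054429

@+00  big-endian(56 1f 59 1d) = 0x561f591d
  op=0x561f591d>>26=0x15 ⇒ cmpi (RI)
  rd@[25:23]=0x4 ⇒ r4
  imm@[22:0]=0x1f591d ⇒ #2054429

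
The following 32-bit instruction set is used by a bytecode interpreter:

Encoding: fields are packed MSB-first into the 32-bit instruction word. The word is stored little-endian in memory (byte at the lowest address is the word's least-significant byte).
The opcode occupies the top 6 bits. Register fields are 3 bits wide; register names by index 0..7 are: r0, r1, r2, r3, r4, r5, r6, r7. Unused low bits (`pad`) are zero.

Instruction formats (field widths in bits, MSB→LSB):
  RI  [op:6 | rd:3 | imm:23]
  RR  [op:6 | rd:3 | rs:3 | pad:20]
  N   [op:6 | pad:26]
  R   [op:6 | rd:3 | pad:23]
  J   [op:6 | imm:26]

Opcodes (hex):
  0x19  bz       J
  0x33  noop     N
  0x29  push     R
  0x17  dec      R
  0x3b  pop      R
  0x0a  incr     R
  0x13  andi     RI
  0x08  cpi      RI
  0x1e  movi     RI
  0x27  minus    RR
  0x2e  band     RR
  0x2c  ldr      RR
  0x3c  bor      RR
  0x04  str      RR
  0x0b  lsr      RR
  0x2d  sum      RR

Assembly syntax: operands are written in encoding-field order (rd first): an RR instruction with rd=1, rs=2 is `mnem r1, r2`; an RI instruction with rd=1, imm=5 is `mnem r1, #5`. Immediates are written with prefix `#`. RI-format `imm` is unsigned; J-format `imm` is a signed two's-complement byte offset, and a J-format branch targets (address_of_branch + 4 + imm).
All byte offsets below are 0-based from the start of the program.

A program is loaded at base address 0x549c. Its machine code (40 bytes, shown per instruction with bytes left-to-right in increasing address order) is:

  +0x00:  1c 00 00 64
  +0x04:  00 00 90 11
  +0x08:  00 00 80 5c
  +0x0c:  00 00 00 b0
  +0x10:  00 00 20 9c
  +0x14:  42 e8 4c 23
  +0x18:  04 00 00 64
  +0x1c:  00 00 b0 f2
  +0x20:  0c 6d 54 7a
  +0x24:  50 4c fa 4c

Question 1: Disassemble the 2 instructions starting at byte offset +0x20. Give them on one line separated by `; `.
@+20  little-endian(0c 6d 54 7a) = 0x7a546d0c
  opcode bits[31:26]=0x1e: movi/RI
  rd: (w>>23)&0x7=0x4 → r4
  imm: (w>>0)&0x7fffff=0x546d0c → #5532940
@+24  little-endian(50 4c fa 4c) = 0x4cfa4c50
  opcode bits[31:26]=0x13: andi/RI
  rd: (w>>23)&0x7=0x1 → r1
  imm: (w>>0)&0x7fffff=0x7a4c50 → #8014928

movi r4, #5532940; andi r1, #8014928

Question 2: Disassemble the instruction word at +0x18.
off 0x18: read 04 00 00 64 as little → 0x64000004
  opcode bits[31:26]=0x19: bz/J
  imm@[25:0]=0x4 ⇒ #4

bz #4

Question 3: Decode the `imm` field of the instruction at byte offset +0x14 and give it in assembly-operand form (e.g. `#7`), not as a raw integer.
+0x14: 42 e8 4c 23 ⇒ word 0x234ce842 (little)
  top 6b → 0x8 → cpi [RI]
  rd: (w>>23)&0x7=0x6 → r6
  imm: (w>>0)&0x7fffff=0x4ce842 → #5040194

#5040194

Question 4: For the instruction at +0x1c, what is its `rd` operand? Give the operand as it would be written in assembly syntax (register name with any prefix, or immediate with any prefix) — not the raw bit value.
r5

off 0x1c: read 00 00 b0 f2 as little → 0xf2b00000
  top 6b → 0x3c → bor [RR]
  [25:23] rd=5 = r5
  [22:20] rs=3 = r3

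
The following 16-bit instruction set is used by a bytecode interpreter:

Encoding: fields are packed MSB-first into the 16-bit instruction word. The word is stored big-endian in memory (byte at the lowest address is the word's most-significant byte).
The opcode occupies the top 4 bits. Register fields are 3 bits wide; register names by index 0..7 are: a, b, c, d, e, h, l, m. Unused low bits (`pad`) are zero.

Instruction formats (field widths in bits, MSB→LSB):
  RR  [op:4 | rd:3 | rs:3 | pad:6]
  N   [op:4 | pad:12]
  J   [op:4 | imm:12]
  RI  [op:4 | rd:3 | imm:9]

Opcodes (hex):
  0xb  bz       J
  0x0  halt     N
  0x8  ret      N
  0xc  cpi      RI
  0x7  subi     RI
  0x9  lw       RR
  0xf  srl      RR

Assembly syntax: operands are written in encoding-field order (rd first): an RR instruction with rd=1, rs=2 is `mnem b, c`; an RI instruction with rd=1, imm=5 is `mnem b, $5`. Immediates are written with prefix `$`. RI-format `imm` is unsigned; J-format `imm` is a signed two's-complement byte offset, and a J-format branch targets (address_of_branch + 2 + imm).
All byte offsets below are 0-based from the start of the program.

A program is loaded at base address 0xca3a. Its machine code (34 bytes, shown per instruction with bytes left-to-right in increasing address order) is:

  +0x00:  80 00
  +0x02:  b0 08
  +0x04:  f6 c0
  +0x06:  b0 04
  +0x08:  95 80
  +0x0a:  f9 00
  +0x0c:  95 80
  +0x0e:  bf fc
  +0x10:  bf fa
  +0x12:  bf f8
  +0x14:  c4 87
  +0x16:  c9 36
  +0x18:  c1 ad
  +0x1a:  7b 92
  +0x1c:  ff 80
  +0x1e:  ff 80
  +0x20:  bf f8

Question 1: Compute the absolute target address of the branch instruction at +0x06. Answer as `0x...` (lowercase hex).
@+06  big-endian(b0 04) = 0xb004
  top 4b → 0xb → bz [J]
  imm: (w>>0)&0xfff=0x4 → $4
  target = base 0xca3a + off 0x06 + 2 + imm 4 = 0xca46

0xca46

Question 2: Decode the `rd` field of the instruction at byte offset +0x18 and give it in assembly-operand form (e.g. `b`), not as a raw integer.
a

@+18  big-endian(c1 ad) = 0xc1ad
  op=0xc1ad>>12=0xc ⇒ cpi (RI)
  rd@[11:9]=0x0 ⇒ a
  imm@[8:0]=0x1ad ⇒ $429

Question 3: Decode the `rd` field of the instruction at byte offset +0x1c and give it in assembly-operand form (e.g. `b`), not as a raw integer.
+0x1c: ff 80 ⇒ word 0xff80 (big)
  opcode bits[15:12]=0xf: srl/RR
  rd@[11:9]=0x7 ⇒ m
  rs@[8:6]=0x6 ⇒ l

m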